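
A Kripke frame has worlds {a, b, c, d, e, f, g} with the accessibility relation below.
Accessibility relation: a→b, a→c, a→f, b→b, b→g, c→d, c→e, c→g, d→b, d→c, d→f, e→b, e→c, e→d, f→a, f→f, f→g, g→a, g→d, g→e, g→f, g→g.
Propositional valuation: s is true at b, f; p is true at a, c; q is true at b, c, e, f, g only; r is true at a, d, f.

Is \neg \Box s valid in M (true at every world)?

Yes

Recall that \Box ψ holds at a world iff ψ holds at every accessible world, and \Diamond ψ holds iff ψ holds at some accessible world.
Let φ = \neg \Box s. Evaluate φ at each world:
  a (successors {b, c, f}): φ is true.
  b (successors {b, g}): φ is true.
  c (successors {d, e, g}): φ is true.
  d (successors {b, c, f}): φ is true.
  e (successors {b, c, d}): φ is true.
  f (successors {a, f, g}): φ is true.
  g (successors {a, d, e, f, g}): φ is true.
For instance, at e:
  At e: \Box s is false, so \neg \Box s is true.
    At e: \Box s requires s at every successor {b, c, d}.
      s fails at c, so \Box s is false at e.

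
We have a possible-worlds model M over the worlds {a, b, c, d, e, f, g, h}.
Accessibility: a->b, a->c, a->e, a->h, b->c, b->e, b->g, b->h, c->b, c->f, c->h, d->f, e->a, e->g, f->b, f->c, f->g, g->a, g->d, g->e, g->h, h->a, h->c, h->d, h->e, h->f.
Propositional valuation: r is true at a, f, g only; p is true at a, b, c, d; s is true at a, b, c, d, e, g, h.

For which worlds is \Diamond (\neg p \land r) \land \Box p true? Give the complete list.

none

Let φ = \Diamond (\neg p \land r) \land \Box p. Evaluate φ at each world:
  a (successors {b, c, e, h}): φ is false.
  b (successors {c, e, g, h}): φ is false.
  c (successors {b, f, h}): φ is false.
  d (successors {f}): φ is false.
  e (successors {a, g}): φ is false.
  f (successors {b, c, g}): φ is false.
  g (successors {a, d, e, h}): φ is false.
  h (successors {a, c, d, e, f}): φ is false.
For instance, at f:
  At f: \Diamond (\neg p \land r) is true, \Box p is false, so \Diamond (\neg p \land r) \land \Box p is false.
    At f: \Diamond (\neg p \land r) requires \neg p \land r at some successor in {b, c, g}.
      \neg p \land r holds at g, so \Diamond (\neg p \land r) is true at f.
    At f: \Box p requires p at every successor {b, c, g}.
      p fails at g, so \Box p is false at f.
Satisfying worlds: none.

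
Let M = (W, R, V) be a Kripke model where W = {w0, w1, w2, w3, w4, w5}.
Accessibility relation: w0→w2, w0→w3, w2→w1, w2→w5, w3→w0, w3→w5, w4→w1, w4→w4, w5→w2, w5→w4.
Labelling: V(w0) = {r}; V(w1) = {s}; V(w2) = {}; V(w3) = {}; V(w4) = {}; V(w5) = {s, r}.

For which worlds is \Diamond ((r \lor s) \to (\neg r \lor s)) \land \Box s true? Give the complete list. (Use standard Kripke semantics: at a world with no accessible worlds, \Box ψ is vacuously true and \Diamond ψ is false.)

Let φ = \Diamond ((r \lor s) \to (\neg r \lor s)) \land \Box s. Evaluate φ at each world:
  w0 (successors {w2, w3}): φ is false.
  w1 (successors ∅): φ is false.
  w2 (successors {w1, w5}): φ is true.
  w3 (successors {w0, w5}): φ is false.
  w4 (successors {w1, w4}): φ is false.
  w5 (successors {w2, w4}): φ is false.
For instance, at w3:
  At w3: \Diamond ((r \lor s) \to (\neg r \lor s)) is true, \Box s is false, so \Diamond ((r \lor s) \to (\neg r \lor s)) \land \Box s is false.
    At w3: \Diamond ((r \lor s) \to (\neg r \lor s)) requires (r \lor s) \to (\neg r \lor s) at some successor in {w0, w5}.
      (r \lor s) \to (\neg r \lor s) holds at w5, so \Diamond ((r \lor s) \to (\neg r \lor s)) is true at w3.
    At w3: \Box s requires s at every successor {w0, w5}.
      s fails at w0, so \Box s is false at w3.
Satisfying worlds: {w2}

w2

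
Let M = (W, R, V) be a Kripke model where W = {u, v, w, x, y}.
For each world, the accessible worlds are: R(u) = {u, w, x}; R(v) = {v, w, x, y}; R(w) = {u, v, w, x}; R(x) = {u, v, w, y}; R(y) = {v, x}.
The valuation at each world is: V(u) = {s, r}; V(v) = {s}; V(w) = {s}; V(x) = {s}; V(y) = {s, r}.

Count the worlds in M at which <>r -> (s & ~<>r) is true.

1

Recall that <>ψ holds at a world iff ψ holds at some accessible world.
Let φ = <>r -> (s & ~<>r). Evaluate φ at each world:
  u (successors {u, w, x}): φ is false.
  v (successors {v, w, x, y}): φ is false.
  w (successors {u, v, w, x}): φ is false.
  x (successors {u, v, w, y}): φ is false.
  y (successors {v, x}): φ is true.
For instance, at y:
  At y: <>r is false, s & ~<>r is true, so <>r -> (s & ~<>r) is true.
    At y: <>r requires r at some successor in {v, x}.
      At v: r is false.
      At x: r is false.
    So <>r is false at y.
    At y: s is true, ~<>r is true, so s & ~<>r is true.
      At y: <>r is false, so ~<>r is true.
Satisfying worlds: {y}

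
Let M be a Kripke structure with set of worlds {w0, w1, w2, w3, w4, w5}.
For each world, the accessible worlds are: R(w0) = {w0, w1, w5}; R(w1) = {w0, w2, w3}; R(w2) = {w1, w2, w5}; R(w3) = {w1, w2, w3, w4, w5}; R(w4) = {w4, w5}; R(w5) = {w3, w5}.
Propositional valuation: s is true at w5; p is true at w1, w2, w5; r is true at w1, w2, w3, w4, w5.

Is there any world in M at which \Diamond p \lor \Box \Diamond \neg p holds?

Yes

Let φ = \Diamond p \lor \Box \Diamond \neg p. Evaluate φ at each world:
  w0 (successors {w0, w1, w5}): φ is true.
  w1 (successors {w0, w2, w3}): φ is true.
  w2 (successors {w1, w2, w5}): φ is true.
  w3 (successors {w1, w2, w3, w4, w5}): φ is true.
  w4 (successors {w4, w5}): φ is true.
  w5 (successors {w3, w5}): φ is true.
Detail at w0 (witness):
  At w0: \Diamond p is true, \Box \Diamond \neg p is true, so \Diamond p \lor \Box \Diamond \neg p is true.
    At w0: \Diamond p requires p at some successor in {w0, w1, w5}.
      p holds at w1, so \Diamond p is true at w0.
    At w0: \Box \Diamond \neg p requires \Diamond \neg p at every successor {w0, w1, w5}.
      At w0: \Diamond \neg p is true.
      At w1: \Diamond \neg p is true.
      At w5: \Diamond \neg p is true.
    So \Box \Diamond \neg p is true at w0.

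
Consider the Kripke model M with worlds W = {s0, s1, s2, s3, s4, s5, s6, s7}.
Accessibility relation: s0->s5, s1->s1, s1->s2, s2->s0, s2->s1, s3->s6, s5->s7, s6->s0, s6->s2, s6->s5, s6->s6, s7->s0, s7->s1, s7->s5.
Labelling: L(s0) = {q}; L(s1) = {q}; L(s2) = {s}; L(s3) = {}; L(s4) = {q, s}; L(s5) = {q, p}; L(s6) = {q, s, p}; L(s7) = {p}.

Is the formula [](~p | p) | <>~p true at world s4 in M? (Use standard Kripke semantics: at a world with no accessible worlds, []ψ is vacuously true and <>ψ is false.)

Recall that []ψ holds at a world iff ψ holds at every accessible world, and <>ψ holds iff ψ holds at some accessible world.
At s4: [](~p | p) is true, <>~p is false, so [](~p | p) | <>~p is true.
  At s4: no accessible worlds, so [](~p | p) holds vacuously.
  At s4: no accessible worlds, so <>~p is false.

Yes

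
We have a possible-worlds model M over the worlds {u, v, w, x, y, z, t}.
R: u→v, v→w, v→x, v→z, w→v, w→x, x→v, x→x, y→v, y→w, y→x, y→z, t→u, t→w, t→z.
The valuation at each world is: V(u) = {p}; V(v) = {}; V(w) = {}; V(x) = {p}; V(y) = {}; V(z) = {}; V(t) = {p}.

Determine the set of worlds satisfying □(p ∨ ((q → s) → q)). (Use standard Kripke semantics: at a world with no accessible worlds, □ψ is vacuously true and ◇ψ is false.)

Recall that □ψ holds at a world iff ψ holds at every accessible world, and ◇ψ holds iff ψ holds at some accessible world.
Let φ = □(p ∨ ((q → s) → q)). Evaluate φ at each world:
  u (successors {v}): φ is false.
  v (successors {w, x, z}): φ is false.
  w (successors {v, x}): φ is false.
  x (successors {v, x}): φ is false.
  y (successors {v, w, x, z}): φ is false.
  z (successors ∅): φ is true.
  t (successors {u, w, z}): φ is false.
For instance, at w:
  At w: □(p ∨ ((q → s) → q)) requires p ∨ ((q → s) → q) at every successor {v, x}.
    p ∨ ((q → s) → q) fails at v, so □(p ∨ ((q → s) → q)) is false at w.
Satisfying worlds: {z}

z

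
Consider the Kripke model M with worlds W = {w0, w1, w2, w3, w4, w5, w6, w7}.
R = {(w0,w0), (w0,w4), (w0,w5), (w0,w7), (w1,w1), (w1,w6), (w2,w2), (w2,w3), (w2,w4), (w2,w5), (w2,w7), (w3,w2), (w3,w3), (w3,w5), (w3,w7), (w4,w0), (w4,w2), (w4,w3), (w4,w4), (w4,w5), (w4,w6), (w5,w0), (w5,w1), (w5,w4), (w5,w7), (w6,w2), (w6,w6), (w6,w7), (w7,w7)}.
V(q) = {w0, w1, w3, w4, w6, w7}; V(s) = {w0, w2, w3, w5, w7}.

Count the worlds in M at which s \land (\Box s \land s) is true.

Let φ = s \land (\Box s \land s). Evaluate φ at each world:
  w0 (successors {w0, w4, w5, w7}): φ is false.
  w1 (successors {w1, w6}): φ is false.
  w2 (successors {w2, w3, w4, w5, w7}): φ is false.
  w3 (successors {w2, w3, w5, w7}): φ is true.
  w4 (successors {w0, w2, w3, w4, w5, w6}): φ is false.
  w5 (successors {w0, w1, w4, w7}): φ is false.
  w6 (successors {w2, w6, w7}): φ is false.
  w7 (successors {w7}): φ is true.
For instance, at w3:
  At w3: s is true, \Box s \land s is true, so s \land (\Box s \land s) is true.
    At w3: \Box s is true, s is true, so \Box s \land s is true.
      At w3: \Box s requires s at every successor {w2, w3, w5, w7}.
        At w2: s is true.
        At w3: s is true.
        At w5: s is true.
        At w7: s is true.
      So \Box s is true at w3.
Satisfying worlds: {w3, w7}

2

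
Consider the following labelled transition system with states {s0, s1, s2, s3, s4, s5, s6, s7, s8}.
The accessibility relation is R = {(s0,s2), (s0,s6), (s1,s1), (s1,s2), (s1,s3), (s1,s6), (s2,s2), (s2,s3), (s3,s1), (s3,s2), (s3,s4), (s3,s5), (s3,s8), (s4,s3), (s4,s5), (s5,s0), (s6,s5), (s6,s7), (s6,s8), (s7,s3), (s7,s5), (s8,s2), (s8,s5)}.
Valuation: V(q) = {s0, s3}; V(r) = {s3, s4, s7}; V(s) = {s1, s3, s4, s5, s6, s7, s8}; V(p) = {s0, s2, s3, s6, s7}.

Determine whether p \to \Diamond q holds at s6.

No

At s6: p is true, \Diamond q is false, so p \to \Diamond q is false.
  At s6: \Diamond q requires q at some successor in {s5, s7, s8}.
    At s5: q is false.
    At s7: q is false.
    At s8: q is false.
  So \Diamond q is false at s6.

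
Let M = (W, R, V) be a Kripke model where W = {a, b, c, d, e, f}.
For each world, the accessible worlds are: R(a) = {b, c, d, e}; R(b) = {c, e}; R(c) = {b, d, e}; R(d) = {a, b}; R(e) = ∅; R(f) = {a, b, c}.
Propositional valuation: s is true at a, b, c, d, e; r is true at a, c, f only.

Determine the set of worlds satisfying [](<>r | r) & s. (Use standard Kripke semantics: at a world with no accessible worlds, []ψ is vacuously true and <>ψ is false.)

Let φ = [](<>r | r) & s. Evaluate φ at each world:
  a (successors {b, c, d, e}): φ is false.
  b (successors {c, e}): φ is false.
  c (successors {b, d, e}): φ is false.
  d (successors {a, b}): φ is true.
  e (successors ∅): φ is true.
  f (successors {a, b, c}): φ is false.
For instance, at f:
  At f: [](<>r | r) is true, s is false, so [](<>r | r) & s is false.
    At f: [](<>r | r) requires <>r | r at every successor {a, b, c}.
      At a: <>r | r is true.
      At b: <>r | r is true.
      At c: <>r | r is true.
    So [](<>r | r) is true at f.
Satisfying worlds: {d, e}

d, e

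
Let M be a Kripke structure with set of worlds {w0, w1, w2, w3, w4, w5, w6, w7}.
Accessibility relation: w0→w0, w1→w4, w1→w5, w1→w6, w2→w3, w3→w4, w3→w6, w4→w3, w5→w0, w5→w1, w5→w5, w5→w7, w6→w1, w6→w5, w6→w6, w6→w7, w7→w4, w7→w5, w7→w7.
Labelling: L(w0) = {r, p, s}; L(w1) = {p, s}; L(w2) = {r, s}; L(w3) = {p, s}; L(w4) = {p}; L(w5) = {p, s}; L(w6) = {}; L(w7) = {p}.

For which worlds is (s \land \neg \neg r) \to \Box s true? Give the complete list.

Let φ = (s \land \neg \neg r) \to \Box s. Evaluate φ at each world:
  w0 (successors {w0}): φ is true.
  w1 (successors {w4, w5, w6}): φ is true.
  w2 (successors {w3}): φ is true.
  w3 (successors {w4, w6}): φ is true.
  w4 (successors {w3}): φ is true.
  w5 (successors {w0, w1, w5, w7}): φ is true.
  w6 (successors {w1, w5, w6, w7}): φ is true.
  w7 (successors {w4, w5, w7}): φ is true.
For instance, at w7:
  At w7: s \land \neg \neg r is false, \Box s is false, so (s \land \neg \neg r) \to \Box s is true.
    At w7: \Box s requires s at every successor {w4, w5, w7}.
      s fails at w4, so \Box s is false at w7.
Satisfying worlds: {w0, w1, w2, w3, w4, w5, w6, w7}

w0, w1, w2, w3, w4, w5, w6, w7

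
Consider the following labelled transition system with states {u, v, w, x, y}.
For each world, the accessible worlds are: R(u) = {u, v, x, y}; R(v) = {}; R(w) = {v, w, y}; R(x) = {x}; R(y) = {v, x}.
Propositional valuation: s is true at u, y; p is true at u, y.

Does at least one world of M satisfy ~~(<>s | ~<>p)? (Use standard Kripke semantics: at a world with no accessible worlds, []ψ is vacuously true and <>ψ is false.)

Let φ = ~~(<>s | ~<>p). Evaluate φ at each world:
  u (successors {u, v, x, y}): φ is true.
  v (successors ∅): φ is true.
  w (successors {v, w, y}): φ is true.
  x (successors {x}): φ is true.
  y (successors {v, x}): φ is true.
Detail at u (witness):
  At u: ~(<>s | ~<>p) is false, so ~~(<>s | ~<>p) is true.
    At u: <>s | ~<>p is true, so ~(<>s | ~<>p) is false.
      At u: <>s is true, ~<>p is false, so <>s | ~<>p is true.

Yes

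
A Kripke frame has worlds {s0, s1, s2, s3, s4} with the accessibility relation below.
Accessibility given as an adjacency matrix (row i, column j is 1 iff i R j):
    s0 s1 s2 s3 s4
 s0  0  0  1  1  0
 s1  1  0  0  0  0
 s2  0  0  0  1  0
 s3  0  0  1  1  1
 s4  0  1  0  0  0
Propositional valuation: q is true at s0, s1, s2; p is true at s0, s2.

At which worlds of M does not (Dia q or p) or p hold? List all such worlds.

s0, s2

Let φ = not (Dia q or p) or p. Evaluate φ at each world:
  s0 (successors {s2, s3}): φ is true.
  s1 (successors {s0}): φ is false.
  s2 (successors {s3}): φ is true.
  s3 (successors {s2, s3, s4}): φ is false.
  s4 (successors {s1}): φ is false.
For instance, at s2:
  At s2: not (Dia q or p) is false, p is true, so not (Dia q or p) or p is true.
    At s2: Dia q or p is true, so not (Dia q or p) is false.
      At s2: Dia q is false, p is true, so Dia q or p is true.
Satisfying worlds: {s0, s2}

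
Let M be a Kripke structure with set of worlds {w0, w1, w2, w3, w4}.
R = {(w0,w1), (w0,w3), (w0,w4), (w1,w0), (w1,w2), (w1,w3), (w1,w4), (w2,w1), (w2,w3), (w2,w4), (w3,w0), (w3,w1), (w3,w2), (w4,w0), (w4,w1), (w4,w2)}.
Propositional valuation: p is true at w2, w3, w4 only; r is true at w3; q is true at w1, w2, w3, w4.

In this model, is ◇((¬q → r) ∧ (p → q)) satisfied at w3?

At w3: ◇((¬q → r) ∧ (p → q)) requires (¬q → r) ∧ (p → q) at some successor in {w0, w1, w2}.
  (¬q → r) ∧ (p → q) holds at w1, so ◇((¬q → r) ∧ (p → q)) is true at w3.

Yes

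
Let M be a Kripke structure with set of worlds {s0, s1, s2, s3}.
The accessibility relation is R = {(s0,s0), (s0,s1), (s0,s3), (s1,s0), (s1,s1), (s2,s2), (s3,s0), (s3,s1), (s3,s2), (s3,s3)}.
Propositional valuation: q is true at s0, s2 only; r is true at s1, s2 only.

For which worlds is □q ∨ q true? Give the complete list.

s0, s2

Recall that □ψ holds at a world iff ψ holds at every accessible world, and ◇ψ holds iff ψ holds at some accessible world.
Let φ = □q ∨ q. Evaluate φ at each world:
  s0 (successors {s0, s1, s3}): φ is true.
  s1 (successors {s0, s1}): φ is false.
  s2 (successors {s2}): φ is true.
  s3 (successors {s0, s1, s2, s3}): φ is false.
For instance, at s3:
  At s3: □q is false, q is false, so □q ∨ q is false.
    At s3: □q requires q at every successor {s0, s1, s2, s3}.
      q fails at s1, so □q is false at s3.
Satisfying worlds: {s0, s2}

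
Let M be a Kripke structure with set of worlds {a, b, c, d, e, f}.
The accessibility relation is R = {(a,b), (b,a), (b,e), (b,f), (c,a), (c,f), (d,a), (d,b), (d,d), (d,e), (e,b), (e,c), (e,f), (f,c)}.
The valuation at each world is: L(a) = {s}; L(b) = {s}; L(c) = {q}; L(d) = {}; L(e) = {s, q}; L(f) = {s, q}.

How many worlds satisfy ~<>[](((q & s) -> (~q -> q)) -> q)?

Recall that []ψ holds at a world iff ψ holds at every accessible world, and <>ψ holds iff ψ holds at some accessible world.
Let φ = ~<>[](((q & s) -> (~q -> q)) -> q). Evaluate φ at each world:
  a (successors {b}): φ is true.
  b (successors {a, e, f}): φ is false.
  c (successors {a, f}): φ is false.
  d (successors {a, b, d, e}): φ is true.
  e (successors {b, c, f}): φ is false.
  f (successors {c}): φ is true.
For instance, at c:
  At c: <>[](((q & s) -> (~q -> q)) -> q) is true, so ~<>[](((q & s) -> (~q -> q)) -> q) is false.
    At c: <>[](((q & s) -> (~q -> q)) -> q) requires [](((q & s) -> (~q -> q)) -> q) at some successor in {a, f}.
      [](((q & s) -> (~q -> q)) -> q) holds at f, so <>[](((q & s) -> (~q -> q)) -> q) is true at c.
Satisfying worlds: {a, d, f}

3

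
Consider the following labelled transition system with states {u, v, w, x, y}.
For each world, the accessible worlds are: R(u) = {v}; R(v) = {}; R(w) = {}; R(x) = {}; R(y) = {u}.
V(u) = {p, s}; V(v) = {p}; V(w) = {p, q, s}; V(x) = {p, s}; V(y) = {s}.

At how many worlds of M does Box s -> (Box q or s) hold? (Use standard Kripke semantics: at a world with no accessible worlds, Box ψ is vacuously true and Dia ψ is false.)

Let φ = Box s -> (Box q or s). Evaluate φ at each world:
  u (successors {v}): φ is true.
  v (successors ∅): φ is true.
  w (successors ∅): φ is true.
  x (successors ∅): φ is true.
  y (successors {u}): φ is true.
For instance, at u:
  At u: Box s is false, Box q or s is true, so Box s -> (Box q or s) is true.
    At u: Box s requires s at every successor {v}.
      s fails at v, so Box s is false at u.
    At u: Box q is false, s is true, so Box q or s is true.
      At u: Box q requires q at every successor {v}.
        q fails at v, so Box q is false at u.
Satisfying worlds: {u, v, w, x, y}

5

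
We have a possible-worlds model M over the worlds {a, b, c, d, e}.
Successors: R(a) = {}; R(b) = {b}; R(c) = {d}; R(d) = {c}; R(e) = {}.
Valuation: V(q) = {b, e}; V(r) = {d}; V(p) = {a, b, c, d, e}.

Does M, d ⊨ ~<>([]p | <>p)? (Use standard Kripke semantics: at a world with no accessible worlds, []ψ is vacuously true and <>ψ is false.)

No

At d: <>([]p | <>p) is true, so ~<>([]p | <>p) is false.
  At d: <>([]p | <>p) requires []p | <>p at some successor in {c}.
    []p | <>p holds at c, so <>([]p | <>p) is true at d.
      At c: []p is true, <>p is true, so []p | <>p is true.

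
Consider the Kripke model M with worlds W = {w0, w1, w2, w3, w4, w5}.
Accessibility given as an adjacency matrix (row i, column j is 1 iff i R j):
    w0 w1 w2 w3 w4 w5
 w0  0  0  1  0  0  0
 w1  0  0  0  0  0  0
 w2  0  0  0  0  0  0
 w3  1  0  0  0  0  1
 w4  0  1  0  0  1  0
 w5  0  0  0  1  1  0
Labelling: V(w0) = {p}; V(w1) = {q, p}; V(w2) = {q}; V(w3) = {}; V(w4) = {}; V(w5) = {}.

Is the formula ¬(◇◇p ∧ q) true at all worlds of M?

Let φ = ¬(◇◇p ∧ q). Evaluate φ at each world:
  w0 (successors {w2}): φ is true.
  w1 (successors ∅): φ is true.
  w2 (successors ∅): φ is true.
  w3 (successors {w0, w5}): φ is true.
  w4 (successors {w1, w4}): φ is true.
  w5 (successors {w3, w4}): φ is true.
For instance, at w5:
  At w5: ◇◇p ∧ q is false, so ¬(◇◇p ∧ q) is true.
    At w5: ◇◇p is true, q is false, so ◇◇p ∧ q is false.
      At w5: ◇◇p requires ◇p at some successor in {w3, w4}.
        ◇p holds at w3, so ◇◇p is true at w5.

Yes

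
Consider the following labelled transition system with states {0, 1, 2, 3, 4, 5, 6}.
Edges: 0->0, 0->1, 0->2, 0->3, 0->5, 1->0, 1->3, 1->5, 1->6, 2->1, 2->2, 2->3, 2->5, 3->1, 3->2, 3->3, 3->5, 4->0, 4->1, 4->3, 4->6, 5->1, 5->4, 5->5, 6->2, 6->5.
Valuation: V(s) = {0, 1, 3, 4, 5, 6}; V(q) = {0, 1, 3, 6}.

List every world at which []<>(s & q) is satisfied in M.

0, 2, 3, 5, 6

Let φ = []<>(s & q). Evaluate φ at each world:
  0 (successors {0, 1, 2, 3, 5}): φ is true.
  1 (successors {0, 3, 5, 6}): φ is false.
  2 (successors {1, 2, 3, 5}): φ is true.
  3 (successors {1, 2, 3, 5}): φ is true.
  4 (successors {0, 1, 3, 6}): φ is false.
  5 (successors {1, 4, 5}): φ is true.
  6 (successors {2, 5}): φ is true.
For instance, at 4:
  At 4: []<>(s & q) requires <>(s & q) at every successor {0, 1, 3, 6}.
    <>(s & q) fails at 6, so []<>(s & q) is false at 4.
      At 6: <>(s & q) requires s & q at some successor in {2, 5}.
        At 2: s & q is false.
        At 5: s & q is false.
      So <>(s & q) is false at 6.
Satisfying worlds: {0, 2, 3, 5, 6}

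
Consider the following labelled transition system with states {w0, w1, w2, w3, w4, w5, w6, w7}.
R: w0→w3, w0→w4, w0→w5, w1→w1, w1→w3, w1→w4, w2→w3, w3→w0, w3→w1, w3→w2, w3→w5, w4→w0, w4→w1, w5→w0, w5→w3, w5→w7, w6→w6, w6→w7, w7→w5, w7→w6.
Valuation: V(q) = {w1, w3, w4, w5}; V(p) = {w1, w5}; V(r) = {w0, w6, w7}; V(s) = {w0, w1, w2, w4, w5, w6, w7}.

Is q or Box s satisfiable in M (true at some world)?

Recall that Box ψ holds at a world iff ψ holds at every accessible world, and Dia ψ holds iff ψ holds at some accessible world.
Let φ = q or Box s. Evaluate φ at each world:
  w0 (successors {w3, w4, w5}): φ is false.
  w1 (successors {w1, w3, w4}): φ is true.
  w2 (successors {w3}): φ is false.
  w3 (successors {w0, w1, w2, w5}): φ is true.
  w4 (successors {w0, w1}): φ is true.
  w5 (successors {w0, w3, w7}): φ is true.
  w6 (successors {w6, w7}): φ is true.
  w7 (successors {w5, w6}): φ is true.
Detail at w1 (witness):
  At w1: q is true, Box s is false, so q or Box s is true.
    At w1: Box s requires s at every successor {w1, w3, w4}.
      s fails at w3, so Box s is false at w1.

Yes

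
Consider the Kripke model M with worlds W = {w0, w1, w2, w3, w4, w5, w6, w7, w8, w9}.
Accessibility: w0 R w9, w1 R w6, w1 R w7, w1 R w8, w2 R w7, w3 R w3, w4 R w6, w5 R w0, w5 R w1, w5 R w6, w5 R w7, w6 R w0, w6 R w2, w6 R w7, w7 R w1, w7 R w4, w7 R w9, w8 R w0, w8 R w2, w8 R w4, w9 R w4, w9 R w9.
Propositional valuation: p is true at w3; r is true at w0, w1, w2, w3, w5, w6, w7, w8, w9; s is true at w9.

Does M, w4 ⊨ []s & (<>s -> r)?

No

Recall that []ψ holds at a world iff ψ holds at every accessible world, and <>ψ holds iff ψ holds at some accessible world.
At w4: []s is false, <>s -> r is true, so []s & (<>s -> r) is false.
  At w4: []s requires s at every successor {w6}.
    s fails at w6, so []s is false at w4.
  At w4: <>s is false, r is false, so <>s -> r is true.
    At w4: <>s requires s at some successor in {w6}.
      At w6: s is false.
    So <>s is false at w4.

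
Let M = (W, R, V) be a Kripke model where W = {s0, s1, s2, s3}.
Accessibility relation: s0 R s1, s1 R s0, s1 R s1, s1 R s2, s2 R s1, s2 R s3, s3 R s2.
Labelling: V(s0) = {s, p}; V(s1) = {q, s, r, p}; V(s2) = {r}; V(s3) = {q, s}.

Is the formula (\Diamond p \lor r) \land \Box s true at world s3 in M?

No

At s3: \Diamond p \lor r is false, \Box s is false, so (\Diamond p \lor r) \land \Box s is false.
  At s3: \Diamond p is false, r is false, so \Diamond p \lor r is false.
    At s3: \Diamond p requires p at some successor in {s2}.
      At s2: p is false.
    So \Diamond p is false at s3.
  At s3: \Box s requires s at every successor {s2}.
    s fails at s2, so \Box s is false at s3.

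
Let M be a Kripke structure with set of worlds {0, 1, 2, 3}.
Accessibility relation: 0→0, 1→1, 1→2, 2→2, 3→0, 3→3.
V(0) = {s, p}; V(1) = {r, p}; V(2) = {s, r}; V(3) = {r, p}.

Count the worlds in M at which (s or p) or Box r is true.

4

Let φ = (s or p) or Box r. Evaluate φ at each world:
  0 (successors {0}): φ is true.
  1 (successors {1, 2}): φ is true.
  2 (successors {2}): φ is true.
  3 (successors {0, 3}): φ is true.
For instance, at 2:
  At 2: s or p is true, Box r is true, so (s or p) or Box r is true.
    At 2: Box r requires r at every successor {2}.
      At 2: r is true.
    So Box r is true at 2.
Satisfying worlds: {0, 1, 2, 3}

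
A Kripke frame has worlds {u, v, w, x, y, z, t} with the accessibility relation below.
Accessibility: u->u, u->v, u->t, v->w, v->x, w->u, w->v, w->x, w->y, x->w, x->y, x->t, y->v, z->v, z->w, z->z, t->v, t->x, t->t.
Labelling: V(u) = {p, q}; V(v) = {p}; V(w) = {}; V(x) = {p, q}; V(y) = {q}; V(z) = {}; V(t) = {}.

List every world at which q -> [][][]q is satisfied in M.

v, w, z, t

Let φ = q -> [][][]q. Evaluate φ at each world:
  u (successors {u, v, t}): φ is false.
  v (successors {w, x}): φ is true.
  w (successors {u, v, x, y}): φ is true.
  x (successors {w, y, t}): φ is false.
  y (successors {v}): φ is false.
  z (successors {v, w, z}): φ is true.
  t (successors {v, x, t}): φ is true.
For instance, at v:
  At v: q is false, [][][]q is false, so q -> [][][]q is true.
    At v: [][][]q requires [][]q at every successor {w, x}.
      [][]q fails at w, so [][][]q is false at v.
Satisfying worlds: {v, w, z, t}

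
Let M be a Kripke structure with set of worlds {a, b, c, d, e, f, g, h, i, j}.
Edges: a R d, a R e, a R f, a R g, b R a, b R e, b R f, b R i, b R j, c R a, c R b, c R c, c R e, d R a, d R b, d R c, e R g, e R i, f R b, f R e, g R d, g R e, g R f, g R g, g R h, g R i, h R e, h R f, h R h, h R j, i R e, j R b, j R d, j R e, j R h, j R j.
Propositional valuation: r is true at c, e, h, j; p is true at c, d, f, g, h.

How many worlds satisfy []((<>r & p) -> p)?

10

Let φ = []((<>r & p) -> p). Evaluate φ at each world:
  a (successors {d, e, f, g}): φ is true.
  b (successors {a, e, f, i, j}): φ is true.
  c (successors {a, b, c, e}): φ is true.
  d (successors {a, b, c}): φ is true.
  e (successors {g, i}): φ is true.
  f (successors {b, e}): φ is true.
  g (successors {d, e, f, g, h, i}): φ is true.
  h (successors {e, f, h, j}): φ is true.
  i (successors {e}): φ is true.
  j (successors {b, d, e, h, j}): φ is true.
For instance, at a:
  At a: []((<>r & p) -> p) requires (<>r & p) -> p at every successor {d, e, f, g}.
    At d: (<>r & p) -> p is true.
    At e: (<>r & p) -> p is true.
    At f: (<>r & p) -> p is true.
    At g: (<>r & p) -> p is true.
  So []((<>r & p) -> p) is true at a.
Satisfying worlds: {a, b, c, d, e, f, g, h, i, j}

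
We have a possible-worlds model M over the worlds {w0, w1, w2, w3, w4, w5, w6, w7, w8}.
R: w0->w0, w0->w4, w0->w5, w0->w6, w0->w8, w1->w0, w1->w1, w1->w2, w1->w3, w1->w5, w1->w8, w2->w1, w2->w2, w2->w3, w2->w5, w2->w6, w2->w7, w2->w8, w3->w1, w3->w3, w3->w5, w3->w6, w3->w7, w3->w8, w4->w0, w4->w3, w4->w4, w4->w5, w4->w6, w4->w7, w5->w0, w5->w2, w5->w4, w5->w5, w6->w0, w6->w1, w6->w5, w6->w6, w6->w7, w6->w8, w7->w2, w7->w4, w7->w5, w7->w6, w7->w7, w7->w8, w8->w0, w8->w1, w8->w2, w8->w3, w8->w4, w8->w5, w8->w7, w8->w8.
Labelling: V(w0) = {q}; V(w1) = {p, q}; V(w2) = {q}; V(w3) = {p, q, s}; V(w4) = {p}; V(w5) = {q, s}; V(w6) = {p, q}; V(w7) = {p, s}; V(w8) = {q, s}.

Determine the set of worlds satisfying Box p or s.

Let φ = Box p or s. Evaluate φ at each world:
  w0 (successors {w0, w4, w5, w6, w8}): φ is false.
  w1 (successors {w0, w1, w2, w3, w5, w8}): φ is false.
  w2 (successors {w1, w2, w3, w5, w6, w7, w8}): φ is false.
  w3 (successors {w1, w3, w5, w6, w7, w8}): φ is true.
  w4 (successors {w0, w3, w4, w5, w6, w7}): φ is false.
  w5 (successors {w0, w2, w4, w5}): φ is true.
  w6 (successors {w0, w1, w5, w6, w7, w8}): φ is false.
  w7 (successors {w2, w4, w5, w6, w7, w8}): φ is true.
  w8 (successors {w0, w1, w2, w3, w4, w5, w7, w8}): φ is true.
For instance, at w8:
  At w8: Box p is false, s is true, so Box p or s is true.
    At w8: Box p requires p at every successor {w0, w1, w2, w3, w4, w5, w7, w8}.
      p fails at w0, so Box p is false at w8.
Satisfying worlds: {w3, w5, w7, w8}

w3, w5, w7, w8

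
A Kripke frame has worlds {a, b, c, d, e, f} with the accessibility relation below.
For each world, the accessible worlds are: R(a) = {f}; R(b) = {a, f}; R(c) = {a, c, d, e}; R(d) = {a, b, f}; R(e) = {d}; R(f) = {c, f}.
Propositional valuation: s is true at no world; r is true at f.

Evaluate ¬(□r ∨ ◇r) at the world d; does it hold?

At d: □r ∨ ◇r is true, so ¬(□r ∨ ◇r) is false.
  At d: □r is false, ◇r is true, so □r ∨ ◇r is true.
    At d: □r requires r at every successor {a, b, f}.
      r fails at a, so □r is false at d.
    At d: ◇r requires r at some successor in {a, b, f}.
      r holds at f, so ◇r is true at d.

No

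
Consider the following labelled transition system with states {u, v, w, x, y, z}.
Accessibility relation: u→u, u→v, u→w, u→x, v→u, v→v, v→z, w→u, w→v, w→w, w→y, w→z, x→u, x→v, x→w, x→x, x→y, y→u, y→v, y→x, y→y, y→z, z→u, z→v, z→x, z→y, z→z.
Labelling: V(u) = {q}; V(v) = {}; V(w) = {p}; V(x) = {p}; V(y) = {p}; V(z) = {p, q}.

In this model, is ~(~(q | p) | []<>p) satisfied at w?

No

At w: ~(q | p) | []<>p is true, so ~(~(q | p) | []<>p) is false.
  At w: ~(q | p) is false, []<>p is true, so ~(q | p) | []<>p is true.
    At w: []<>p requires <>p at every successor {u, v, w, y, z}.
      At u: <>p is true.
      At v: <>p is true.
      At w: <>p is true.
      At y: <>p is true.
      At z: <>p is true.
    So []<>p is true at w.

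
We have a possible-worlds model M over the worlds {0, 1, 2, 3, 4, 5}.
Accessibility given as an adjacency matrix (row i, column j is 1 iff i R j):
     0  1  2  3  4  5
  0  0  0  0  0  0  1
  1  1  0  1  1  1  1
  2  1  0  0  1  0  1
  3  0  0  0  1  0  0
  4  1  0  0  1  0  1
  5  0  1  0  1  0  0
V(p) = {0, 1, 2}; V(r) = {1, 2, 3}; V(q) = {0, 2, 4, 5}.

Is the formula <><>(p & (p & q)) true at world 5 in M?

Yes

At 5: <><>(p & (p & q)) requires <>(p & (p & q)) at some successor in {1, 3}.
  <>(p & (p & q)) holds at 1, so <><>(p & (p & q)) is true at 5.
    At 1: <>(p & (p & q)) requires p & (p & q) at some successor in {0, 2, 3, 4, 5}.
      p & (p & q) holds at 0, so <>(p & (p & q)) is true at 1.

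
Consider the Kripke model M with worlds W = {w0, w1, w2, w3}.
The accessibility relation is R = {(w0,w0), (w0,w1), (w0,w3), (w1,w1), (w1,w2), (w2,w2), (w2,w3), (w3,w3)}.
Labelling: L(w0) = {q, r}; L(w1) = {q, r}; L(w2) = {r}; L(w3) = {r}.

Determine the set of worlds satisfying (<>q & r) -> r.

w0, w1, w2, w3

Recall that <>ψ holds at a world iff ψ holds at some accessible world.
Let φ = (<>q & r) -> r. Evaluate φ at each world:
  w0 (successors {w0, w1, w3}): φ is true.
  w1 (successors {w1, w2}): φ is true.
  w2 (successors {w2, w3}): φ is true.
  w3 (successors {w3}): φ is true.
For instance, at w2:
  At w2: <>q & r is false, r is true, so (<>q & r) -> r is true.
    At w2: <>q is false, r is true, so <>q & r is false.
      At w2: <>q requires q at some successor in {w2, w3}.
        At w2: q is false.
        At w3: q is false.
      So <>q is false at w2.
Satisfying worlds: {w0, w1, w2, w3}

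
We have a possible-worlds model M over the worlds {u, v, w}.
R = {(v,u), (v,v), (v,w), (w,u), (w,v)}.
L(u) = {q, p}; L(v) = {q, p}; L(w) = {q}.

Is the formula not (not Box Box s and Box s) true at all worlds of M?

Yes

Let φ = not (not Box Box s and Box s). Evaluate φ at each world:
  u (successors ∅): φ is true.
  v (successors {u, v, w}): φ is true.
  w (successors {u, v}): φ is true.
For instance, at w:
  At w: not Box Box s and Box s is false, so not (not Box Box s and Box s) is true.
    At w: not Box Box s is true, Box s is false, so not Box Box s and Box s is false.
      At w: Box Box s is false, so not Box Box s is true.
      At w: Box s requires s at every successor {u, v}.
        s fails at u, so Box s is false at w.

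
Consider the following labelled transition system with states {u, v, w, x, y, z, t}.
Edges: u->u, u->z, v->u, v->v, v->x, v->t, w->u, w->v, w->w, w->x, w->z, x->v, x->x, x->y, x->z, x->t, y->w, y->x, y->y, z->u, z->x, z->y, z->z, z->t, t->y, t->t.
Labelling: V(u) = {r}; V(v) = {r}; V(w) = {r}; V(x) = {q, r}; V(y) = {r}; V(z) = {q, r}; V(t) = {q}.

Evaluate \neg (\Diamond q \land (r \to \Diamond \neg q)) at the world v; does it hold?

Recall that \Diamond ψ holds at a world iff ψ holds at some accessible world.
At v: \Diamond q \land (r \to \Diamond \neg q) is true, so \neg (\Diamond q \land (r \to \Diamond \neg q)) is false.
  At v: \Diamond q is true, r \to \Diamond \neg q is true, so \Diamond q \land (r \to \Diamond \neg q) is true.
    At v: \Diamond q requires q at some successor in {u, v, x, t}.
      q holds at x, so \Diamond q is true at v.
    At v: r is true, \Diamond \neg q is true, so r \to \Diamond \neg q is true.
      At v: \Diamond \neg q requires \neg q at some successor in {u, v, x, t}.
        \neg q holds at u, so \Diamond \neg q is true at v.

No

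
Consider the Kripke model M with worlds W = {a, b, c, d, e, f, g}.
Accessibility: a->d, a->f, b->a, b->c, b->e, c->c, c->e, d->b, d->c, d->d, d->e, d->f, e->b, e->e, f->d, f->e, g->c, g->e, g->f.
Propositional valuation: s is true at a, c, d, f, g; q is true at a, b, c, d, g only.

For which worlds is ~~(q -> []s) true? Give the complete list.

a, e, f

Recall that []ψ holds at a world iff ψ holds at every accessible world, and <>ψ holds iff ψ holds at some accessible world.
Let φ = ~~(q -> []s). Evaluate φ at each world:
  a (successors {d, f}): φ is true.
  b (successors {a, c, e}): φ is false.
  c (successors {c, e}): φ is false.
  d (successors {b, c, d, e, f}): φ is false.
  e (successors {b, e}): φ is true.
  f (successors {d, e}): φ is true.
  g (successors {c, e, f}): φ is false.
For instance, at b:
  At b: ~(q -> []s) is true, so ~~(q -> []s) is false.
    At b: q -> []s is false, so ~(q -> []s) is true.
      At b: q is true, []s is false, so q -> []s is false.
Satisfying worlds: {a, e, f}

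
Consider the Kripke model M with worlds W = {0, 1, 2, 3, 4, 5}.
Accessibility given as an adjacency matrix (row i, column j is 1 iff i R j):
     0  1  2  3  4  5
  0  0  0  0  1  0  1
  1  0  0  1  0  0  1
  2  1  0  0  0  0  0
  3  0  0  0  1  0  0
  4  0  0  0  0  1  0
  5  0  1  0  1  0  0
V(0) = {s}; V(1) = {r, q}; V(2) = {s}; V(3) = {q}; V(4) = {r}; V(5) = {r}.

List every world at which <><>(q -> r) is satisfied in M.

0, 1, 2, 4, 5

Let φ = <><>(q -> r). Evaluate φ at each world:
  0 (successors {3, 5}): φ is true.
  1 (successors {2, 5}): φ is true.
  2 (successors {0}): φ is true.
  3 (successors {3}): φ is false.
  4 (successors {4}): φ is true.
  5 (successors {1, 3}): φ is true.
For instance, at 1:
  At 1: <><>(q -> r) requires <>(q -> r) at some successor in {2, 5}.
    <>(q -> r) holds at 2, so <><>(q -> r) is true at 1.
      At 2: <>(q -> r) requires q -> r at some successor in {0}.
        q -> r holds at 0, so <>(q -> r) is true at 2.
Satisfying worlds: {0, 1, 2, 4, 5}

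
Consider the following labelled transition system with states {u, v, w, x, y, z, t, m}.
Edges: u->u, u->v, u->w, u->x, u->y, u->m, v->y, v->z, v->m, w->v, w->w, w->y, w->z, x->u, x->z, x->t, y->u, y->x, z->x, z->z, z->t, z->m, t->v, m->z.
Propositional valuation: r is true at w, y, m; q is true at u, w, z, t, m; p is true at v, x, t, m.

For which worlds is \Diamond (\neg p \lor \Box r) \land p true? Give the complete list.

v, x, m

Let φ = \Diamond (\neg p \lor \Box r) \land p. Evaluate φ at each world:
  u (successors {u, v, w, x, y, m}): φ is false.
  v (successors {y, z, m}): φ is true.
  w (successors {v, w, y, z}): φ is false.
  x (successors {u, z, t}): φ is true.
  y (successors {u, x}): φ is false.
  z (successors {x, z, t, m}): φ is false.
  t (successors {v}): φ is false.
  m (successors {z}): φ is true.
For instance, at x:
  At x: \Diamond (\neg p \lor \Box r) is true, p is true, so \Diamond (\neg p \lor \Box r) \land p is true.
    At x: \Diamond (\neg p \lor \Box r) requires \neg p \lor \Box r at some successor in {u, z, t}.
      \neg p \lor \Box r holds at u, so \Diamond (\neg p \lor \Box r) is true at x.
Satisfying worlds: {v, x, m}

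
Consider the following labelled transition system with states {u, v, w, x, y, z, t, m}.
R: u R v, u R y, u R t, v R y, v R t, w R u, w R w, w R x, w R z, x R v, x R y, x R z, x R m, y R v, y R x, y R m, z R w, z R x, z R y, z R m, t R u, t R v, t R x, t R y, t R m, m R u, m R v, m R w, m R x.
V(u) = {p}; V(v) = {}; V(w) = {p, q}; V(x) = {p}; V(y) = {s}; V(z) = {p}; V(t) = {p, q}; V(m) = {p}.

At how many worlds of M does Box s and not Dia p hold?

0

Let φ = Box s and not Dia p. Evaluate φ at each world:
  u (successors {v, y, t}): φ is false.
  v (successors {y, t}): φ is false.
  w (successors {u, w, x, z}): φ is false.
  x (successors {v, y, z, m}): φ is false.
  y (successors {v, x, m}): φ is false.
  z (successors {w, x, y, m}): φ is false.
  t (successors {u, v, x, y, m}): φ is false.
  m (successors {u, v, w, x}): φ is false.
For instance, at y:
  At y: Box s is false, not Dia p is false, so Box s and not Dia p is false.
    At y: Box s requires s at every successor {v, x, m}.
      s fails at v, so Box s is false at y.
    At y: Dia p is true, so not Dia p is false.
      At y: Dia p requires p at some successor in {v, x, m}.
        p holds at x, so Dia p is true at y.
Satisfying worlds: none.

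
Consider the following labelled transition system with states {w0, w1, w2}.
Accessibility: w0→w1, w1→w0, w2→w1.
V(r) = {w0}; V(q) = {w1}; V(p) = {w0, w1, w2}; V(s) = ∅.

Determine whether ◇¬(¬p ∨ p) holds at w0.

At w0: ◇¬(¬p ∨ p) requires ¬(¬p ∨ p) at some successor in {w1}.
  At w1: ¬(¬p ∨ p) is false.
So ◇¬(¬p ∨ p) is false at w0.

No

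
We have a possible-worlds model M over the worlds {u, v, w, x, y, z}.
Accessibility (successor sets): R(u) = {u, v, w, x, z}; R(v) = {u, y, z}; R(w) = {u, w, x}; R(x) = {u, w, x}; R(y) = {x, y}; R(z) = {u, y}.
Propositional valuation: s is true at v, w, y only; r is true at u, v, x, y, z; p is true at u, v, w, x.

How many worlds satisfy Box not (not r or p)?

Let φ = Box not (not r or p). Evaluate φ at each world:
  u (successors {u, v, w, x, z}): φ is false.
  v (successors {u, y, z}): φ is false.
  w (successors {u, w, x}): φ is false.
  x (successors {u, w, x}): φ is false.
  y (successors {x, y}): φ is false.
  z (successors {u, y}): φ is false.
For instance, at w:
  At w: Box not (not r or p) requires not (not r or p) at every successor {u, w, x}.
    not (not r or p) fails at u, so Box not (not r or p) is false at w.
Satisfying worlds: none.

0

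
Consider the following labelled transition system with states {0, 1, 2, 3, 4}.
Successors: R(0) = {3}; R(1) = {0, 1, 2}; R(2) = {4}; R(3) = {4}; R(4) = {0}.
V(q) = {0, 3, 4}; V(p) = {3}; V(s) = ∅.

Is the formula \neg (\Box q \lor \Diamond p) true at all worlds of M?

No

Let φ = \neg (\Box q \lor \Diamond p). Evaluate φ at each world:
  0 (successors {3}): φ is false.
  1 (successors {0, 1, 2}): φ is true.
  2 (successors {4}): φ is false.
  3 (successors {4}): φ is false.
  4 (successors {0}): φ is false.
Detail at 0 (counterexample):
  At 0: \Box q \lor \Diamond p is true, so \neg (\Box q \lor \Diamond p) is false.
    At 0: \Box q is true, \Diamond p is true, so \Box q \lor \Diamond p is true.
      At 0: \Box q requires q at every successor {3}.
        At 3: q is true.
      So \Box q is true at 0.
      At 0: \Diamond p requires p at some successor in {3}.
        p holds at 3, so \Diamond p is true at 0.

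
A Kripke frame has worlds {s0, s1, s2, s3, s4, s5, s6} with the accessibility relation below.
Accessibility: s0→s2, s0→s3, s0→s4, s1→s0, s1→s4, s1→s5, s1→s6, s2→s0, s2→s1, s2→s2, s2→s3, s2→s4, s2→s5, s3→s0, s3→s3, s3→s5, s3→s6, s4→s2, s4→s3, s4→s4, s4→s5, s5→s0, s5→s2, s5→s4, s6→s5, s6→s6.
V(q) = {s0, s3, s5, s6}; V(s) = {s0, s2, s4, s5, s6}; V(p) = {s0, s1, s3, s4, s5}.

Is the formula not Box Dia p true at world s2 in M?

At s2: Box Dia p is true, so not Box Dia p is false.
  At s2: Box Dia p requires Dia p at every successor {s0, s1, s2, s3, s4, s5}.
    At s0: Dia p is true.
    At s1: Dia p is true.
    At s2: Dia p is true.
    At s3: Dia p is true.
    At s4: Dia p is true.
    At s5: Dia p is true.
  So Box Dia p is true at s2.

No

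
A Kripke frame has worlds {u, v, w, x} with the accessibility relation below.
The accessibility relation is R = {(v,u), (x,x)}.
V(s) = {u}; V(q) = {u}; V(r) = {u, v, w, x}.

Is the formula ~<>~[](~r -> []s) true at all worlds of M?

Yes

Let φ = ~<>~[](~r -> []s). Evaluate φ at each world:
  u (successors ∅): φ is true.
  v (successors {u}): φ is true.
  w (successors ∅): φ is true.
  x (successors {x}): φ is true.
For instance, at v:
  At v: <>~[](~r -> []s) is false, so ~<>~[](~r -> []s) is true.
    At v: <>~[](~r -> []s) requires ~[](~r -> []s) at some successor in {u}.
      At u: ~[](~r -> []s) is false.
    So <>~[](~r -> []s) is false at v.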